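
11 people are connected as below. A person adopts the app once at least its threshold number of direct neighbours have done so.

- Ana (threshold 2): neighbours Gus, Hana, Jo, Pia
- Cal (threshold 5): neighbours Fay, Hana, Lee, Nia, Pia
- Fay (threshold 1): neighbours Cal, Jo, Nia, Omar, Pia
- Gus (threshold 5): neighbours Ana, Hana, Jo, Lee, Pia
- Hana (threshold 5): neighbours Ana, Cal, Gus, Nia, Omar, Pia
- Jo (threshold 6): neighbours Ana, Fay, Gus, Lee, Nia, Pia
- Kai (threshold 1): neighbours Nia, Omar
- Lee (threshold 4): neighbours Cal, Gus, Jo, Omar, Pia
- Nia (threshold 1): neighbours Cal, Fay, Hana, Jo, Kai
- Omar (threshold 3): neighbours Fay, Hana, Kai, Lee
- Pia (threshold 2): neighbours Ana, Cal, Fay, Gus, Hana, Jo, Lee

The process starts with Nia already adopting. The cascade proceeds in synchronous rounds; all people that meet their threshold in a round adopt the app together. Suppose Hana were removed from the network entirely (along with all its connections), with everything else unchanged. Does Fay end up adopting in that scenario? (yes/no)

yes

With Hana removed:
Round 1 — Nia adopts the app (initial).
Round 2 — checking thresholds:
  Cal: 1 of 4 neighbours < 5, holds.
  Fay: 1 of 5 neighbours ≥ 1, adopts the app.
  Jo: 1 of 6 neighbours < 6, holds.
  Kai: 1 of 2 neighbours ≥ 1, adopts the app.
Round 3 — no new adoptions; cascade stops.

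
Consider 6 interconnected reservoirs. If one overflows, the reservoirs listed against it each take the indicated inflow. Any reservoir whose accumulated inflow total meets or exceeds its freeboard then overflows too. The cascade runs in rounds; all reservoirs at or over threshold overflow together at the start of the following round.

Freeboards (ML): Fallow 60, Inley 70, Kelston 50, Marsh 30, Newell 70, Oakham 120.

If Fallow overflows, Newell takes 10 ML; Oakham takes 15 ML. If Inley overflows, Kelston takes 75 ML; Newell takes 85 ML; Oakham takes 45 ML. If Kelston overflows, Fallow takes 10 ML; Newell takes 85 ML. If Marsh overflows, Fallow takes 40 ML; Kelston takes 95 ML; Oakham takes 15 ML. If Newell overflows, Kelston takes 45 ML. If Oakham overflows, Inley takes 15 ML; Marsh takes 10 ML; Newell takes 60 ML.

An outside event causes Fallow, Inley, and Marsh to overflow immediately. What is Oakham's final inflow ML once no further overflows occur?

Round 1 — Fallow, Inley, Marsh overflow (initial).
  Kelston: +75+95 → 170 ≥ 50
  Newell: +10+85 → 95 ≥ 70
  Oakham: +15+45+15 → 75 < 120
Round 2 — Kelston, Newell overflow.
No further overflows.

75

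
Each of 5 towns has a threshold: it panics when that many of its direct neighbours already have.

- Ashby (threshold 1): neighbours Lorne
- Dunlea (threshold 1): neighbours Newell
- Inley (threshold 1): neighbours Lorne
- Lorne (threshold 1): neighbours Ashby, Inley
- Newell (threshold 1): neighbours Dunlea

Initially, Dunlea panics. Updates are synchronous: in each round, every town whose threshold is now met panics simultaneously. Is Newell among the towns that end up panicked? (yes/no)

Round 1 — Dunlea panics (initial).
Round 2 — checking thresholds:
  Newell: 1 of 1 neighbours ≥ 1, panics.
Round 3 — no new panics; cascade stops.

yes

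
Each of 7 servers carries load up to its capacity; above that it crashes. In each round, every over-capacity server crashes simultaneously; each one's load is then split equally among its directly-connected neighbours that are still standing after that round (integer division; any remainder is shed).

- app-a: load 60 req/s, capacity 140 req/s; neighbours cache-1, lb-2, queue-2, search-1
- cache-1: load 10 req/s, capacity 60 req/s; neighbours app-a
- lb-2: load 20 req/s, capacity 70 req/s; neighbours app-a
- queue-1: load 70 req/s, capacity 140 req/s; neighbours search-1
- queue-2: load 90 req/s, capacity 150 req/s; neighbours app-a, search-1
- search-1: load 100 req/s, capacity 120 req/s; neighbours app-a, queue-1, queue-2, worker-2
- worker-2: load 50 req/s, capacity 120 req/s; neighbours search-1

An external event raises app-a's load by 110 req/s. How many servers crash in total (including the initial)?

Round 1 — app-a at 170 > 140. app-a crashes.
  app-a sheds 170 req/s to cache-1, lb-2, queue-2, search-1: 42 each (2 lost).
    cache-1: 10+42 = 52 ≤ 60
    lb-2: 20+42 = 62 ≤ 70
    queue-2: 90+42 = 132 ≤ 150
    search-1: 100+42 = 142 > 120
Round 2 — search-1 crashes.
  search-1 sheds 142 req/s to queue-1, queue-2, worker-2: 47 each (1 lost).
    queue-1: 70+47 = 117 ≤ 140
    queue-2: 132+47 = 179 > 150
    worker-2: 50+47 = 97 ≤ 120
Round 3 — queue-2 crashes.
  queue-2 sheds 179 req/s: no online neighbours, lost.
No further crashes.

3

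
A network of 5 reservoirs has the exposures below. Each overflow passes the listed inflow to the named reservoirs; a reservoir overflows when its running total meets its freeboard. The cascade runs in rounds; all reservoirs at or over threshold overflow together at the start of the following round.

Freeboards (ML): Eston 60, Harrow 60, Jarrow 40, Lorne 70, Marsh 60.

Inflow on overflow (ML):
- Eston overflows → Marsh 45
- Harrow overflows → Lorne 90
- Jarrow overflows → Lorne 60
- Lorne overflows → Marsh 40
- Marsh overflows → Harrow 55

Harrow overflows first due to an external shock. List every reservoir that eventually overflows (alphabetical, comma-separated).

Harrow, Lorne

Round 1 — Harrow overflows (initial).
  Lorne: +90 → 90 ≥ 70
Round 2 — Lorne overflows.
  Marsh: +40 → 40 < 60
No further overflows.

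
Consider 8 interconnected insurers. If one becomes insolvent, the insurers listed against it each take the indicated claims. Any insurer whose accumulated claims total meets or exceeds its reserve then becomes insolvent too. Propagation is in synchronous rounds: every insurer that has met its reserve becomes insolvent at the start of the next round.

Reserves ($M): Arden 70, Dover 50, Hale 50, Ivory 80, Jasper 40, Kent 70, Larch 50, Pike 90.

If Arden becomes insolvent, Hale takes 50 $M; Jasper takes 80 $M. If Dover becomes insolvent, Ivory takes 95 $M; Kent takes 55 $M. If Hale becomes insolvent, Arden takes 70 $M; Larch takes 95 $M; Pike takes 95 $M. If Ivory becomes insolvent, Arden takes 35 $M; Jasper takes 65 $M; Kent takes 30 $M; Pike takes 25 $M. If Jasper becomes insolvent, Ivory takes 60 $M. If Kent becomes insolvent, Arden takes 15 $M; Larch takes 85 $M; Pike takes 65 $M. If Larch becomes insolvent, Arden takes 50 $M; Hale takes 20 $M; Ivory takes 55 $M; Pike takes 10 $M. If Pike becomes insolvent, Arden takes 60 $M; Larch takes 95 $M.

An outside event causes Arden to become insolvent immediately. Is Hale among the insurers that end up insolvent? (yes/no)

yes

Round 1 — Arden becomes insolvent (initial).
  Hale: +50 → 50 ≥ 50
  Jasper: +80 → 80 ≥ 40
Round 2 — Hale, Jasper become insolvent.
  Ivory: +60 → 60 < 80
  Larch: +95 → 95 ≥ 50
  Pike: +95 → 95 ≥ 90
Round 3 — Larch, Pike become insolvent.
  Ivory: +55 → 115 ≥ 80
Round 4 — Ivory becomes insolvent.
  Kent: +30 → 30 < 70
No further insolvencies.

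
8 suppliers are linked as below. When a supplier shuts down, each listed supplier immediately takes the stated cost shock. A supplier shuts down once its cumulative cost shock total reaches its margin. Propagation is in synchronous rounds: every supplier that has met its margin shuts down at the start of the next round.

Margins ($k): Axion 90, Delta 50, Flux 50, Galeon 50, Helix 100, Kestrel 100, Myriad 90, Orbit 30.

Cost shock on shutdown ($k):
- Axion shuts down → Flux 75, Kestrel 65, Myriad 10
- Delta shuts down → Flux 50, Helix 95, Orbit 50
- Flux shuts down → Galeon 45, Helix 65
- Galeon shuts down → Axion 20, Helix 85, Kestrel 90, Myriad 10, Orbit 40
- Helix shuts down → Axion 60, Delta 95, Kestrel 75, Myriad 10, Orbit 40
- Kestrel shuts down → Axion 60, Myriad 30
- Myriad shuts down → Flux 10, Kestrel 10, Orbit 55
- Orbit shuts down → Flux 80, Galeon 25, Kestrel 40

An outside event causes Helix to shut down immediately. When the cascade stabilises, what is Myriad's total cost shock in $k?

60

Round 1 — Helix shuts down (initial).
  Axion: +60 → 60 < 90
  Delta: +95 → 95 ≥ 50
  Kestrel: +75 → 75 < 100
  Myriad: +10 → 10 < 90
  Orbit: +40 → 40 ≥ 30
Round 2 — Delta, Orbit shut down.
  Flux: +50+80 → 130 ≥ 50
  Galeon: +25 → 25 < 50
  Kestrel: +40 → 115 ≥ 100
Round 3 — Flux, Kestrel shut down.
  Axion: +60 → 120 ≥ 90
  Galeon: +45 → 70 ≥ 50
  Myriad: +30 → 40 < 90
Round 4 — Axion, Galeon shut down.
  Myriad: +10+10 → 60 < 90
No further shutdowns.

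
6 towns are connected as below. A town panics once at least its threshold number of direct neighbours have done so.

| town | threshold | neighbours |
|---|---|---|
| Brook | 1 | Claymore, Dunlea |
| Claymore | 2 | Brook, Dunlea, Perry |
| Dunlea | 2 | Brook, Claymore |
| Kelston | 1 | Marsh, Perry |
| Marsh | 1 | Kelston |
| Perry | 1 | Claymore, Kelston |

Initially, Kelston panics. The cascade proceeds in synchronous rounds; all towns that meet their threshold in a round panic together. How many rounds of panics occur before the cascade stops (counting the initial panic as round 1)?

Round 1 — Kelston panics (initial).
Round 2 — checking thresholds:
  Marsh: 1 of 1 neighbours ≥ 1, panics.
  Perry: 1 of 2 neighbours ≥ 1, panics.
Round 3 — no new panics; cascade stops.

2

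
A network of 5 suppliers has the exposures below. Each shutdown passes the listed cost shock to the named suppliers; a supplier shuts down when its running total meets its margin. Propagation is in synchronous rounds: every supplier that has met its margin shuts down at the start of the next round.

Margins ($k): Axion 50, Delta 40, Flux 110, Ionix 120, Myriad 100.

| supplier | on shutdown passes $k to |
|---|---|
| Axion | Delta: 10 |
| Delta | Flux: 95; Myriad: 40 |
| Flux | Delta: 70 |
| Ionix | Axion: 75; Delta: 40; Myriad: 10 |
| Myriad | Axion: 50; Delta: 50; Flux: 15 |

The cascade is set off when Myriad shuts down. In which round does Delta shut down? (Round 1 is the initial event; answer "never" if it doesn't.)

Round 1 — Myriad shuts down (initial).
  Axion: +50 → 50 ≥ 50
  Delta: +50 → 50 ≥ 40
  Flux: +15 → 15 < 110
Round 2 — Axion, Delta shut down.
  Flux: +95 → 110 ≥ 110
Round 3 — Flux shuts down.
No further shutdowns.

2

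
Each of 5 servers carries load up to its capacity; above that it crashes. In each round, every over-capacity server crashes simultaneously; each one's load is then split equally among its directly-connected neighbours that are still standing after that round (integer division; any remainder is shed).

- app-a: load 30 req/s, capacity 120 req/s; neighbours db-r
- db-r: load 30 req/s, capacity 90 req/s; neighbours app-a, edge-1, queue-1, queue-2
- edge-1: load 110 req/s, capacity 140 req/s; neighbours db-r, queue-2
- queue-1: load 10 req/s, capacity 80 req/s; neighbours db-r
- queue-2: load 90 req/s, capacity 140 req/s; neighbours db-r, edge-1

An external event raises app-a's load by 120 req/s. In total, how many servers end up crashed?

4

Round 1 — app-a at 150 > 120. app-a crashes.
  app-a sheds 150 req/s to db-r: 150 each.
    db-r: 30+150 = 180 > 90
Round 2 — db-r crashes.
  db-r sheds 180 req/s to edge-1, queue-1, queue-2: 60 each.
    edge-1: 110+60 = 170 > 140
    queue-1: 10+60 = 70 ≤ 80
    queue-2: 90+60 = 150 > 140
Round 3 — edge-1, queue-2 crash.
  edge-1 sheds 170 req/s: no online neighbours, lost.
  queue-2 sheds 150 req/s: no online neighbours, lost.
No further crashes.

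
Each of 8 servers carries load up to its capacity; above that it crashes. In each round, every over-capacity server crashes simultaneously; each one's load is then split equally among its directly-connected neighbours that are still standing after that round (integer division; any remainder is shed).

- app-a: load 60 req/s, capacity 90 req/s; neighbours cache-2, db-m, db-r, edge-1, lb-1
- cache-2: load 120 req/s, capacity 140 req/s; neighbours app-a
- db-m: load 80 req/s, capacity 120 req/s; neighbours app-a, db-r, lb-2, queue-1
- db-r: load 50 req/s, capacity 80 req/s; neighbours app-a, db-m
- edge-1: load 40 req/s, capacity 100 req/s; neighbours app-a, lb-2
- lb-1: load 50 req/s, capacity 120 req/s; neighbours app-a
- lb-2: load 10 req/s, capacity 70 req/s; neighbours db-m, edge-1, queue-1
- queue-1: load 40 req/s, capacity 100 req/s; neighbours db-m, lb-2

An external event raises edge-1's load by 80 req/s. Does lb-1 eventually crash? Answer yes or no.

no

Round 1 — edge-1 at 120 > 100. edge-1 crashes.
  edge-1 sheds 120 req/s to app-a, lb-2: 60 each.
    app-a: 60+60 = 120 > 90
    lb-2: 10+60 = 70 ≤ 70
Round 2 — app-a crashes.
  app-a sheds 120 req/s to cache-2, db-m, db-r, lb-1: 30 each.
    cache-2: 120+30 = 150 > 140
    db-m: 80+30 = 110 ≤ 120
    db-r: 50+30 = 80 ≤ 80
    lb-1: 50+30 = 80 ≤ 120
Round 3 — cache-2 crashes.
  cache-2 sheds 150 req/s: no online neighbours, lost.
No further crashes.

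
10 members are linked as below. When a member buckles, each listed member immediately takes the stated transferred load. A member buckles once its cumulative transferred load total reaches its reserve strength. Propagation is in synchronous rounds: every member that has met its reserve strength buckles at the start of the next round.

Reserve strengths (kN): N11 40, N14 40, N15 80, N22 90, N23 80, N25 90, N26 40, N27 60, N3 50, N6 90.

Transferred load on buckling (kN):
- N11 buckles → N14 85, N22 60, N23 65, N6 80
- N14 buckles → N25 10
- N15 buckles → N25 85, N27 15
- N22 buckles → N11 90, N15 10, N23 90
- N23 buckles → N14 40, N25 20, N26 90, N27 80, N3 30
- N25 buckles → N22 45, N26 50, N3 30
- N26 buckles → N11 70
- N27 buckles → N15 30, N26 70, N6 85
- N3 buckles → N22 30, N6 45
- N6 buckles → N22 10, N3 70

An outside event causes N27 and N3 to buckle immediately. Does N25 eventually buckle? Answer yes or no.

no

Round 1 — N27, N3 buckle (initial).
  N15: +30 → 30 < 80
  N22: +30 → 30 < 90
  N26: +70 → 70 ≥ 40
  N6: +85+45 → 130 ≥ 90
Round 2 — N26, N6 buckle.
  N11: +70 → 70 ≥ 40
  N22: +10 → 40 < 90
Round 3 — N11 buckles.
  N14: +85 → 85 ≥ 40
  N22: +60 → 100 ≥ 90
  N23: +65 → 65 < 80
Round 4 — N14, N22 buckle.
  N15: +10 → 40 < 80
  N23: +90 → 155 ≥ 80
  N25: +10 → 10 < 90
Round 5 — N23 buckles.
  N25: +20 → 30 < 90
No further bucklings.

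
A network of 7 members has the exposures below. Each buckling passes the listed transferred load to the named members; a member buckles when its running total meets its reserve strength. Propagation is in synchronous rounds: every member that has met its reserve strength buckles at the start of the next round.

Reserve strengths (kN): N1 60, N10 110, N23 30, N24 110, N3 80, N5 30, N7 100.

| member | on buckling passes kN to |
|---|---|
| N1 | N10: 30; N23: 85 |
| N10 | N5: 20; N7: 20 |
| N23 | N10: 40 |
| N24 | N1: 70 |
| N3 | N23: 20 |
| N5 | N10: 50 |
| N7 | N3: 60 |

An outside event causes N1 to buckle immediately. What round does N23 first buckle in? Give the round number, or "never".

2

Round 1 — N1 buckles (initial).
  N10: +30 → 30 < 110
  N23: +85 → 85 ≥ 30
Round 2 — N23 buckles.
  N10: +40 → 70 < 110
No further bucklings.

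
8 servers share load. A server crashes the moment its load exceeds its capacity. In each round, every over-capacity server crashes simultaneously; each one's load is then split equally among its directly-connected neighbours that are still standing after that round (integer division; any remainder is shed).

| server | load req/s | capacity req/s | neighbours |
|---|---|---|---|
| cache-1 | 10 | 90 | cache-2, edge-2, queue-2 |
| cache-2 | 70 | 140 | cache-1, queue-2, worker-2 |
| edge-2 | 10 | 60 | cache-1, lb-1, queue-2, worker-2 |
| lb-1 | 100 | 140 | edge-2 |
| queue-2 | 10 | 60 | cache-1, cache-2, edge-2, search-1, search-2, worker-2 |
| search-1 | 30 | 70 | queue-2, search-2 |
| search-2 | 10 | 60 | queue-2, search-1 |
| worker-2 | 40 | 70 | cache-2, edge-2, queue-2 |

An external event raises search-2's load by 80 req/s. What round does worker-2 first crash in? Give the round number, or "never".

Round 1 — search-2 at 90 > 60. search-2 crashes.
  search-2 sheds 90 req/s to queue-2, search-1: 45 each.
    queue-2: 10+45 = 55 ≤ 60
    search-1: 30+45 = 75 > 70
Round 2 — search-1 crashes.
  search-1 sheds 75 req/s to queue-2: 75 each.
    queue-2: 55+75 = 130 > 60
Round 3 — queue-2 crashes.
  queue-2 sheds 130 req/s to cache-1, cache-2, edge-2, worker-2: 32 each (2 lost).
    cache-1: 10+32 = 42 ≤ 90
    cache-2: 70+32 = 102 ≤ 140
    edge-2: 10+32 = 42 ≤ 60
    worker-2: 40+32 = 72 > 70
Round 4 — worker-2 crashes.
  worker-2 sheds 72 req/s to cache-2, edge-2: 36 each.
    cache-2: 102+36 = 138 ≤ 140
    edge-2: 42+36 = 78 > 60
Round 5 — edge-2 crashes.
  edge-2 sheds 78 req/s to cache-1, lb-1: 39 each.
    cache-1: 42+39 = 81 ≤ 90
    lb-1: 100+39 = 139 ≤ 140
No further crashes.

4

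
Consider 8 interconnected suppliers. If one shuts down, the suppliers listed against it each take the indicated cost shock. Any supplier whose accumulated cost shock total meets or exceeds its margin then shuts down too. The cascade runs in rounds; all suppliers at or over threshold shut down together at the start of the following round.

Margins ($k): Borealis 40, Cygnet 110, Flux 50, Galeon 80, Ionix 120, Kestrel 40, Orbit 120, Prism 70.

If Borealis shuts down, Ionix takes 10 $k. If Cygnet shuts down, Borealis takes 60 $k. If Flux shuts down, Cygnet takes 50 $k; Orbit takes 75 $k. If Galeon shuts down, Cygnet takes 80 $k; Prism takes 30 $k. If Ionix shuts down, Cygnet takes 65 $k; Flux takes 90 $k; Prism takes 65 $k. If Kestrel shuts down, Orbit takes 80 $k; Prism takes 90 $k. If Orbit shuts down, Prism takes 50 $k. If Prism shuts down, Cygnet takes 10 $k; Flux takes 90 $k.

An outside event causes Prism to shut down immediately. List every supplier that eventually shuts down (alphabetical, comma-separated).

Flux, Prism

Round 1 — Prism shuts down (initial).
  Cygnet: +10 → 10 < 110
  Flux: +90 → 90 ≥ 50
Round 2 — Flux shuts down.
  Cygnet: +50 → 60 < 110
  Orbit: +75 → 75 < 120
No further shutdowns.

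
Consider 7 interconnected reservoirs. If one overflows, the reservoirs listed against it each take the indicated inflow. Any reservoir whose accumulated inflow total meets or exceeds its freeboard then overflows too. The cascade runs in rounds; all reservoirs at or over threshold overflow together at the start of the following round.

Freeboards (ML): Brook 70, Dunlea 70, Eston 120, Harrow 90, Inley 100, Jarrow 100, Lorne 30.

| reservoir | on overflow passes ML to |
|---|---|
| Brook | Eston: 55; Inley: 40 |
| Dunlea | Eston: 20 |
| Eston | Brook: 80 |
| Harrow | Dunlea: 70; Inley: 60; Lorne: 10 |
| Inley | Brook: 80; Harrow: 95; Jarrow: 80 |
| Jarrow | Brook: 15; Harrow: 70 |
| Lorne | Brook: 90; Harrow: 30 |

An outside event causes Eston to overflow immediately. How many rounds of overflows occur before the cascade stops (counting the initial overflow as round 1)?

Round 1 — Eston overflows (initial).
  Brook: +80 → 80 ≥ 70
Round 2 — Brook overflows.
  Inley: +40 → 40 < 100
No further overflows.

2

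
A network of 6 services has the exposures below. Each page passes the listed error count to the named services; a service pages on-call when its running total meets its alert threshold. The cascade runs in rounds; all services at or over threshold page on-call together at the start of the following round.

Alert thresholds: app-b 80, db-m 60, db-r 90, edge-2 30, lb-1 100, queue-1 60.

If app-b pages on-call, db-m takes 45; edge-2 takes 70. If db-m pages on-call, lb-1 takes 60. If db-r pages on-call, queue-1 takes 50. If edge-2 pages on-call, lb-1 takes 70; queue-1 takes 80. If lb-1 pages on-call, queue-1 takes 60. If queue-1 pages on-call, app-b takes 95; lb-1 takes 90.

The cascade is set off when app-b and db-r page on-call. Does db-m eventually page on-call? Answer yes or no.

no

Round 1 — app-b, db-r page on-call (initial).
  db-m: +45 → 45 < 60
  edge-2: +70 → 70 ≥ 30
  queue-1: +50 → 50 < 60
Round 2 — edge-2 pages on-call.
  lb-1: +70 → 70 < 100
  queue-1: +80 → 130 ≥ 60
Round 3 — queue-1 pages on-call.
  lb-1: +90 → 160 ≥ 100
Round 4 — lb-1 pages on-call.
No further pages.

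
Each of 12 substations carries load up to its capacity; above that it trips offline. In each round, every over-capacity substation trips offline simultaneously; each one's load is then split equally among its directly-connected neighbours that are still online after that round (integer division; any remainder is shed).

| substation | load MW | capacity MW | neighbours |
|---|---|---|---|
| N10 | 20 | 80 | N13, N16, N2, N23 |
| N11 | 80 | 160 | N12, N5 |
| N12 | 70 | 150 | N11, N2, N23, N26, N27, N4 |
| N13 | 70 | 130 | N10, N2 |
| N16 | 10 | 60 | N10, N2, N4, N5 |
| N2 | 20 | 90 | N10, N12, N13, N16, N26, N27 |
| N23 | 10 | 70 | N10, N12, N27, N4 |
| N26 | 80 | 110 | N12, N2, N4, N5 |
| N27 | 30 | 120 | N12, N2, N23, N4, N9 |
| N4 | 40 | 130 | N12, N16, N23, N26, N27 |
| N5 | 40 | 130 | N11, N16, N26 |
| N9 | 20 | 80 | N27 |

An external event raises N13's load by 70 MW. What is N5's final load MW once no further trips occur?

Round 1 — N13 at 140 > 130. N13 trips offline.
  N13 sheds 140 MW to N10, N2: 70 each.
    N10: 20+70 = 90 > 80
    N2: 20+70 = 90 ≤ 90
Round 2 — N10 trips offline.
  N10 sheds 90 MW to N16, N2, N23: 30 each.
    N16: 10+30 = 40 ≤ 60
    N2: 90+30 = 120 > 90
    N23: 10+30 = 40 ≤ 70
Round 3 — N2 trips offline.
  N2 sheds 120 MW to N12, N16, N26, N27: 30 each.
    N12: 70+30 = 100 ≤ 150
    N16: 40+30 = 70 > 60
    N26: 80+30 = 110 ≤ 110
    N27: 30+30 = 60 ≤ 120
Round 4 — N16 trips offline.
  N16 sheds 70 MW to N4, N5: 35 each.
    N4: 40+35 = 75 ≤ 130
    N5: 40+35 = 75 ≤ 130
No further trips.

75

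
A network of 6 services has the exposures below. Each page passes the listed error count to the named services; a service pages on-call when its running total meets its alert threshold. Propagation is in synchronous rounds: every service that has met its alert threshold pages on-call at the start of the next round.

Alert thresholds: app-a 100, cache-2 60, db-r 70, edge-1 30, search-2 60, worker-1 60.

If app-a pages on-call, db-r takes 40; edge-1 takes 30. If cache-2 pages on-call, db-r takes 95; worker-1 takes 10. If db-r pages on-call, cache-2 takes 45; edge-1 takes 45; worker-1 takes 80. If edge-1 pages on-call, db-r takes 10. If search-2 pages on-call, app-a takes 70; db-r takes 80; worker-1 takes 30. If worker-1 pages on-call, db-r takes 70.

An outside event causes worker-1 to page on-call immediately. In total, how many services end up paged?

3

Round 1 — worker-1 pages on-call (initial).
  db-r: +70 → 70 ≥ 70
Round 2 — db-r pages on-call.
  cache-2: +45 → 45 < 60
  edge-1: +45 → 45 ≥ 30
Round 3 — edge-1 pages on-call.
No further pages.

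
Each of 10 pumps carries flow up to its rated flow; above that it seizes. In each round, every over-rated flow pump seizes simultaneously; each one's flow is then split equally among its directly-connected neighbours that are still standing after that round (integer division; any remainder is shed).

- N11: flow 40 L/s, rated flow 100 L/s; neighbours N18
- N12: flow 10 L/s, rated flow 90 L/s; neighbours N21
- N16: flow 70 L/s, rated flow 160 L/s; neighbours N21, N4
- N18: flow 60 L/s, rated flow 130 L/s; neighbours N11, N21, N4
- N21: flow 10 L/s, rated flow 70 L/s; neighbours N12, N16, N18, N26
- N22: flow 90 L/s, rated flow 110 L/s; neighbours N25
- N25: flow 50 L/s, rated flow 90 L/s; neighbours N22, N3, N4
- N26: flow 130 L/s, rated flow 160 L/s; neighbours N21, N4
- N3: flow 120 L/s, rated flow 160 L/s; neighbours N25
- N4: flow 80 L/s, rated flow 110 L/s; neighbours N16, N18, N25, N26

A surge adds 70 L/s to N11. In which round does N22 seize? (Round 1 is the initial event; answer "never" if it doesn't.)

Round 1 — N11 at 110 > 100. N11 seizes.
  N11 sheds 110 L/s to N18: 110 each.
    N18: 60+110 = 170 > 130
Round 2 — N18 seizes.
  N18 sheds 170 L/s to N21, N4: 85 each.
    N21: 10+85 = 95 > 70
    N4: 80+85 = 165 > 110
Round 3 — N21, N4 seize.
  N21 sheds 95 L/s to N12, N16, N26: 31 each (2 lost).
    N12: 10+31 = 41 ≤ 90
    N16: 70+31 = 101 ≤ 160
    N26: 130+31 = 161 > 160
  N4 sheds 165 L/s to N16, N25, N26: 55 each.
    N16: 101+55 = 156 ≤ 160
    N25: 50+55 = 105 > 90
    N26: 161+55 = 216 > 160
Round 4 — N25, N26 seize.
  N25 sheds 105 L/s to N22, N3: 52 each (1 lost).
    N22: 90+52 = 142 > 110
    N3: 120+52 = 172 > 160
  N26 sheds 216 L/s: no online neighbours, lost.
Round 5 — N22, N3 seize.
  N22 sheds 142 L/s: no online neighbours, lost.
  N3 sheds 172 L/s: no online neighbours, lost.
No further seizures.

5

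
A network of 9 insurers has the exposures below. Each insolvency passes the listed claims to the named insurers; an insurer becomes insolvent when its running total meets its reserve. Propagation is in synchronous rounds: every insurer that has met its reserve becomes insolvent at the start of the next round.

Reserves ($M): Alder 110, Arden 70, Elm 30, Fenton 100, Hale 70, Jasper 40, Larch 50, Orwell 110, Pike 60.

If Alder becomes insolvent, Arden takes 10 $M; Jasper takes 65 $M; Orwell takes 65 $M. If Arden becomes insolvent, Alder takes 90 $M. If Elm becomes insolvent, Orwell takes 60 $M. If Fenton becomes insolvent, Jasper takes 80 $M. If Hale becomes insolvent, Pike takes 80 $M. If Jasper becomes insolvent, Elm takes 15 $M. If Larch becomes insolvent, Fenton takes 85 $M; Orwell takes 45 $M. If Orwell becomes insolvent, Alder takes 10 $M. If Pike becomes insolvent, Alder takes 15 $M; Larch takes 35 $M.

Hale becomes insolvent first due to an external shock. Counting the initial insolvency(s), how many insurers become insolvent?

Round 1 — Hale becomes insolvent (initial).
  Pike: +80 → 80 ≥ 60
Round 2 — Pike becomes insolvent.
  Alder: +15 → 15 < 110
  Larch: +35 → 35 < 50
No further insolvencies.

2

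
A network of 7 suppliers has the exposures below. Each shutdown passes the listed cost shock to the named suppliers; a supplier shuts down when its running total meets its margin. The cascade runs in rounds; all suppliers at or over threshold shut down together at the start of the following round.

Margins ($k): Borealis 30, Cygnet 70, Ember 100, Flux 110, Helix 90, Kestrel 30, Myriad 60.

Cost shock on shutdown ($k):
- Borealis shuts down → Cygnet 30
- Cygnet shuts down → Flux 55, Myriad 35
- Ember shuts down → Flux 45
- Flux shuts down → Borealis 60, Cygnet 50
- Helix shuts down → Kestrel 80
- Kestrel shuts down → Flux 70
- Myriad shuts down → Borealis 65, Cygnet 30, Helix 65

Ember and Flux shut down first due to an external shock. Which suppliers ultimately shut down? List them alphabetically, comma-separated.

Borealis, Cygnet, Ember, Flux

Round 1 — Ember, Flux shut down (initial).
  Borealis: +60 → 60 ≥ 30
  Cygnet: +50 → 50 < 70
Round 2 — Borealis shuts down.
  Cygnet: +30 → 80 ≥ 70
Round 3 — Cygnet shuts down.
  Myriad: +35 → 35 < 60
No further shutdowns.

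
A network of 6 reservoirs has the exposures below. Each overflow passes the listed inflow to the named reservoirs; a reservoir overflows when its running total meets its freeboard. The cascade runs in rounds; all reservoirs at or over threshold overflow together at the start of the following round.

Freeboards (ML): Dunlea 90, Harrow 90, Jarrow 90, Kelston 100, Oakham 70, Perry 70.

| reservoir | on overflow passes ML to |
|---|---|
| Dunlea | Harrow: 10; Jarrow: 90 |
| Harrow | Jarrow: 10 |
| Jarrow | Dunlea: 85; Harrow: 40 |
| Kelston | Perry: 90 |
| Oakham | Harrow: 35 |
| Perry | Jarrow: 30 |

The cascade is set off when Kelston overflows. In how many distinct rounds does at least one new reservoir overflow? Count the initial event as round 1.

2

Round 1 — Kelston overflows (initial).
  Perry: +90 → 90 ≥ 70
Round 2 — Perry overflows.
  Jarrow: +30 → 30 < 90
No further overflows.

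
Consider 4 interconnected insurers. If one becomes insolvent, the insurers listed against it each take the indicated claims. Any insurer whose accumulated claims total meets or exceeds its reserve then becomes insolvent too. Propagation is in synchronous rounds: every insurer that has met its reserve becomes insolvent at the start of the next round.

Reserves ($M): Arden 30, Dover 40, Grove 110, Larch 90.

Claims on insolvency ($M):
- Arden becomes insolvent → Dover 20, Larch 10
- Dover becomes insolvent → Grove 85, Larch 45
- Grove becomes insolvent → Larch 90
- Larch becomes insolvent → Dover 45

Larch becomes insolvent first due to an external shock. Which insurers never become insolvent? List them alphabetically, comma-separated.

Arden, Grove

Round 1 — Larch becomes insolvent (initial).
  Dover: +45 → 45 ≥ 40
Round 2 — Dover becomes insolvent.
  Grove: +85 → 85 < 110
No further insolvencies.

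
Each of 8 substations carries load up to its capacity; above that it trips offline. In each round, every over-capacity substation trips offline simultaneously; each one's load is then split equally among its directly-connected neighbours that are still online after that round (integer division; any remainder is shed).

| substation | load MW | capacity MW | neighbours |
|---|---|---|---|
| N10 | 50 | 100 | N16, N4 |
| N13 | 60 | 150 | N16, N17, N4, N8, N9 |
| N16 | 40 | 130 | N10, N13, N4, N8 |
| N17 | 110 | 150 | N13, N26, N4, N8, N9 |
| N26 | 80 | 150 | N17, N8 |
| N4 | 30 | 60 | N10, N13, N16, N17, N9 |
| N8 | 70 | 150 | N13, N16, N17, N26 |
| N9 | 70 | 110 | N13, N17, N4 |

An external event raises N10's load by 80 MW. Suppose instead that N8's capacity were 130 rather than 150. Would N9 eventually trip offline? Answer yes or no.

With N8's capacity at 130:
Round 1 — N10 at 130 > 100. N10 trips offline.
  N10 sheds 130 MW to N16, N4: 65 each.
    N16: 40+65 = 105 ≤ 130
    N4: 30+65 = 95 > 60
Round 2 — N4 trips offline.
  N4 sheds 95 MW to N13, N16, N17, N9: 23 each (3 lost).
    N13: 60+23 = 83 ≤ 150
    N16: 105+23 = 128 ≤ 130
    N17: 110+23 = 133 ≤ 150
    N9: 70+23 = 93 ≤ 110
No further trips.

no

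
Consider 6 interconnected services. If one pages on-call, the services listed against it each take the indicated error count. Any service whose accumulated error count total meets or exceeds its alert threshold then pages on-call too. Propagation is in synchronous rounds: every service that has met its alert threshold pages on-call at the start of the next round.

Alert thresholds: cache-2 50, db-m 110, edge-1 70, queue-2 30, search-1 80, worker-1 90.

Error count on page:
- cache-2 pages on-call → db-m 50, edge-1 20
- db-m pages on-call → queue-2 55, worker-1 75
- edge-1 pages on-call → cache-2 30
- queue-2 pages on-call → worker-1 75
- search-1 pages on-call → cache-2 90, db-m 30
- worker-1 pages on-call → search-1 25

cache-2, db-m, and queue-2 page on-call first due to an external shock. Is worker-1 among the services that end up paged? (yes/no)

Round 1 — cache-2, db-m, queue-2 page on-call (initial).
  edge-1: +20 → 20 < 70
  worker-1: +75+75 → 150 ≥ 90
Round 2 — worker-1 pages on-call.
  search-1: +25 → 25 < 80
No further pages.

yes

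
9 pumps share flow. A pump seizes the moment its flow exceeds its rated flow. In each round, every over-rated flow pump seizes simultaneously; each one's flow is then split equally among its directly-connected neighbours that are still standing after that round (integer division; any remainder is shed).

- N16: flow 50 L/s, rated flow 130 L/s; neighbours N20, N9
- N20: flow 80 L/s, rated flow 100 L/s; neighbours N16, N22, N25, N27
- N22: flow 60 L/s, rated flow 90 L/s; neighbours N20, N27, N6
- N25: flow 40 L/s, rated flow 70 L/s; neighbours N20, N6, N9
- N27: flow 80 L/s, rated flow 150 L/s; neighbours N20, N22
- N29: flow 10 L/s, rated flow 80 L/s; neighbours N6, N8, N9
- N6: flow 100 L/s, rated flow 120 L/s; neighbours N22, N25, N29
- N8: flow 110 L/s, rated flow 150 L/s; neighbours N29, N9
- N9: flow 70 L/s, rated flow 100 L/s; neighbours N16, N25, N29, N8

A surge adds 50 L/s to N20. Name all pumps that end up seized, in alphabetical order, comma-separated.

Round 1 — N20 at 130 > 100. N20 seizes.
  N20 sheds 130 L/s to N16, N22, N25, N27: 32 each (2 lost).
    N16: 50+32 = 82 ≤ 130
    N22: 60+32 = 92 > 90
    N25: 40+32 = 72 > 70
    N27: 80+32 = 112 ≤ 150
Round 2 — N22, N25 seize.
  N22 sheds 92 L/s to N27, N6: 46 each.
    N27: 112+46 = 158 > 150
    N6: 100+46 = 146 > 120
  N25 sheds 72 L/s to N6, N9: 36 each.
    N6: 146+36 = 182 > 120
    N9: 70+36 = 106 > 100
Round 3 — N27, N6, N9 seize.
  N27 sheds 158 L/s: no online neighbours, lost.
  N6 sheds 182 L/s to N29: 182 each.
    N29: 10+182 = 192 > 80
  N9 sheds 106 L/s to N16, N29, N8: 35 each (1 lost).
    N16: 82+35 = 117 ≤ 130
    N29: 192+35 = 227 > 80
    N8: 110+35 = 145 ≤ 150
Round 4 — N29 seizes.
  N29 sheds 227 L/s to N8: 227 each.
    N8: 145+227 = 372 > 150
Round 5 — N8 seizes.
  N8 sheds 372 L/s: no online neighbours, lost.
No further seizures.

N20, N22, N25, N27, N29, N6, N8, N9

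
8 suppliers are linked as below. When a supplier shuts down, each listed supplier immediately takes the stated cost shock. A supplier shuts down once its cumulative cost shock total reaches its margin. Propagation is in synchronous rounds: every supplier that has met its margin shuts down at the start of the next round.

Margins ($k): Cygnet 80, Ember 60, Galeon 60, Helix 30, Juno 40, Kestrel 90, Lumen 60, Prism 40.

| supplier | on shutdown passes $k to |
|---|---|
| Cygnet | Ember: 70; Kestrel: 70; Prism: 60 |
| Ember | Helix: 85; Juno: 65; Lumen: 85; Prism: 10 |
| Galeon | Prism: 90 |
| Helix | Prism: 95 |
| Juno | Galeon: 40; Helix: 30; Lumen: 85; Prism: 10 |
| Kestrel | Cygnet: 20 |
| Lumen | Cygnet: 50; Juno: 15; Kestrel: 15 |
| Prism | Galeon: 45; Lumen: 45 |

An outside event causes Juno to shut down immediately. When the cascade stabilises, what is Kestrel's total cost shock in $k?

15

Round 1 — Juno shuts down (initial).
  Galeon: +40 → 40 < 60
  Helix: +30 → 30 ≥ 30
  Lumen: +85 → 85 ≥ 60
  Prism: +10 → 10 < 40
Round 2 — Helix, Lumen shut down.
  Cygnet: +50 → 50 < 80
  Kestrel: +15 → 15 < 90
  Prism: +95 → 105 ≥ 40
Round 3 — Prism shuts down.
  Galeon: +45 → 85 ≥ 60
Round 4 — Galeon shuts down.
No further shutdowns.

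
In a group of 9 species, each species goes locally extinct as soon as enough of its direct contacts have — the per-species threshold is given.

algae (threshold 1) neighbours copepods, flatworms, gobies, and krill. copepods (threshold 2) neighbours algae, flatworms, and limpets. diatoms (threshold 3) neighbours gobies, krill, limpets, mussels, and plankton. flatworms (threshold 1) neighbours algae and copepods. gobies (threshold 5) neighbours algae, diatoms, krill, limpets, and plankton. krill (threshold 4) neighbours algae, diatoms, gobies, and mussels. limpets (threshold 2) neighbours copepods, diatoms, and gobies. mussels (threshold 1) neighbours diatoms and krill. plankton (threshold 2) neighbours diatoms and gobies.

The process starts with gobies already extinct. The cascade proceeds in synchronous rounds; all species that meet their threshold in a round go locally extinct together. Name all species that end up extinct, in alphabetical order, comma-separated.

Round 1 — gobies goes locally extinct (initial).
Round 2 — checking thresholds:
  algae: 1 of 4 neighbours ≥ 1, goes locally extinct.
  diatoms: 1 of 5 neighbours < 3, below threshold.
  krill: 1 of 4 neighbours < 4, below threshold.
  limpets: 1 of 3 neighbours < 2, below threshold.
  plankton: 1 of 2 neighbours < 2, below threshold.
Round 3 — checking thresholds:
  copepods: 1 of 3 neighbours < 2, below threshold.
  diatoms: 1 of 5 neighbours < 3, below threshold.
  flatworms: 1 of 2 neighbours ≥ 1, goes locally extinct.
  krill: 2 of 4 neighbours < 4, below threshold.
  limpets: 1 of 3 neighbours < 2, below threshold.
  plankton: 1 of 2 neighbours < 2, below threshold.
Round 4 — checking thresholds:
  copepods: 2 of 3 neighbours ≥ 2, goes locally extinct.
  diatoms: 1 of 5 neighbours < 3, below threshold.
  krill: 2 of 4 neighbours < 4, below threshold.
  limpets: 1 of 3 neighbours < 2, below threshold.
  plankton: 1 of 2 neighbours < 2, below threshold.
Round 5 — checking thresholds:
  diatoms: 1 of 5 neighbours < 3, below threshold.
  krill: 2 of 4 neighbours < 4, below threshold.
  limpets: 2 of 3 neighbours ≥ 2, goes locally extinct.
  plankton: 1 of 2 neighbours < 2, below threshold.
Round 6 — no new extinctions; cascade stops.

algae, copepods, flatworms, gobies, limpets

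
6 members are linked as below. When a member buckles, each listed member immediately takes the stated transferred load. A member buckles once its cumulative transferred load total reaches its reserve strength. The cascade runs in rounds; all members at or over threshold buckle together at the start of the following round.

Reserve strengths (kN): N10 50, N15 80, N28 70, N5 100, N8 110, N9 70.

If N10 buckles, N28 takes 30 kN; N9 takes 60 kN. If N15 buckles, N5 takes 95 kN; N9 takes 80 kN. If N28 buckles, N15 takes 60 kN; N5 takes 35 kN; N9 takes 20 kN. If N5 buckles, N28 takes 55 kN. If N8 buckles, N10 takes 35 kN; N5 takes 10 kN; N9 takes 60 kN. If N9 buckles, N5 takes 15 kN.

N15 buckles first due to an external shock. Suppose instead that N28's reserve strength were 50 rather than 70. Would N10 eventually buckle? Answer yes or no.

With N28's reserve strength at 50:
Round 1 — N15 buckles (initial).
  N5: +95 → 95 < 100
  N9: +80 → 80 ≥ 70
Round 2 — N9 buckles.
  N5: +15 → 110 ≥ 100
Round 3 — N5 buckles.
  N28: +55 → 55 ≥ 50
Round 4 — N28 buckles.
No further bucklings.

no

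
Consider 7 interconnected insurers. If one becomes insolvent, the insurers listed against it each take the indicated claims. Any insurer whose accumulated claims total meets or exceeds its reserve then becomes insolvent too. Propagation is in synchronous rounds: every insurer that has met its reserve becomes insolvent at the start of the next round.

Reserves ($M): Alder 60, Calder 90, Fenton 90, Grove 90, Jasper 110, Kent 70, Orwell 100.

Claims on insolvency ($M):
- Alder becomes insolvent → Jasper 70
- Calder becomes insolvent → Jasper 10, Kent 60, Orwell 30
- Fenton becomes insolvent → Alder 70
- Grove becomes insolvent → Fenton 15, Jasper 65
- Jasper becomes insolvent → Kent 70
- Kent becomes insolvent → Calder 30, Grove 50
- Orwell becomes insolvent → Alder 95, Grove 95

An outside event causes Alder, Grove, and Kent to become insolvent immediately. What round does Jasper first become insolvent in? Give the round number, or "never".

2

Round 1 — Alder, Grove, Kent become insolvent (initial).
  Calder: +30 → 30 < 90
  Fenton: +15 → 15 < 90
  Jasper: +70+65 → 135 ≥ 110
Round 2 — Jasper becomes insolvent.
No further insolvencies.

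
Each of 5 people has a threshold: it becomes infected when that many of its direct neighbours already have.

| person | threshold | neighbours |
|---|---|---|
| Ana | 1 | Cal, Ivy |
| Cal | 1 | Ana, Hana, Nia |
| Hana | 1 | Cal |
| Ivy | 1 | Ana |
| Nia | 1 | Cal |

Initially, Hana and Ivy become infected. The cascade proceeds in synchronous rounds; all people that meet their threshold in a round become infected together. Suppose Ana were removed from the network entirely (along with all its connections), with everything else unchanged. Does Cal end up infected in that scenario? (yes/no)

yes

With Ana removed:
Round 1 — Hana, Ivy become infected (initial).
Round 2 — checking thresholds:
  Cal: 1 of 2 neighbours ≥ 1, becomes infected.
Round 3 — checking thresholds:
  Nia: 1 of 1 neighbours ≥ 1, becomes infected.
Round 4 — no new infections; cascade stops.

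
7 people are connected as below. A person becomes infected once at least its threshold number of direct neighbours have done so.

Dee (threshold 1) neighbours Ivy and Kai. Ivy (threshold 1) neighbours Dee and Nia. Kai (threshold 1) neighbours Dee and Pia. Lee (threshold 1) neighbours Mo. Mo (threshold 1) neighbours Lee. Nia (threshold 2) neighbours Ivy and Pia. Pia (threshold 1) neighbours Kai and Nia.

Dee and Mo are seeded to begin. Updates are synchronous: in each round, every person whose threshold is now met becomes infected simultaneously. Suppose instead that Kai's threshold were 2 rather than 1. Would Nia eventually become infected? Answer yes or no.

With Kai's threshold at 2:
Round 1 — Dee, Mo become infected (initial).
Round 2 — checking thresholds:
  Ivy: 1 of 2 neighbours ≥ 1, becomes infected.
  Kai: 1 of 2 neighbours < 2, below threshold.
  Lee: 1 of 1 neighbours ≥ 1, becomes infected.
Round 3 — no new infections; cascade stops.

no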